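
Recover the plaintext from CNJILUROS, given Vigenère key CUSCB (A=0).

Repeat the key across the ciphertext: CUSCBCUSC
C(2)−C(2): 0 → A
N(13)−U(20): -7≡19 → T
J(9)−S(18): -9≡17 → R
I(8)−C(2): 6 → G
L(11)−B(1): 10 → K
U(20)−C(2): 18 → S
R(17)−U(20): -3≡23 → X
O(14)−S(18): -4≡22 → W
S(18)−C(2): 16 → Q

ATRGKSXWQ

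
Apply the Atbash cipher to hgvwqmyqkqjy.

stedjnbjpjqb

h(7) → s(18)
g(6) → t(19)
v(21) → e(4)
w(22) → d(3)
q(16) → j(9)
m(12) → n(13)
y(24) → b(1)
q(16) → j(9)
k(10) → p(15)
q(16) → j(9)
j(9) → q(16)
y(24) → b(1)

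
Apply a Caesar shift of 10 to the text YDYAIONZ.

Y(24): 24+10=34≡8 → I
D(3): 3+10=13 → N
Y(24): 24+10=34≡8 → I
A(0): 0+10=10 → K
I(8): 8+10=18 → S
O(14): 14+10=24 → Y
N(13): 13+10=23 → X
Z(25): 25+10=35≡9 → J

INIKSYXJ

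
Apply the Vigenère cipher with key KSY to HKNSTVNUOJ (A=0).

RCLCLTXMMT

Repeat the key across the message: KSYKSYKSYK
H(7)+K(10): 17 → R
K(10)+S(18): 28≡2 → C
N(13)+Y(24): 37≡11 → L
S(18)+K(10): 28≡2 → C
T(19)+S(18): 37≡11 → L
V(21)+Y(24): 45≡19 → T
N(13)+K(10): 23 → X
U(20)+S(18): 38≡12 → M
O(14)+Y(24): 38≡12 → M
J(9)+K(10): 19 → T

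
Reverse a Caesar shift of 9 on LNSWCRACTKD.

CEJNTIRTKBU

L(11): 11−9=2 → C
N(13): 13−9=4 → E
S(18): 18−9=9 → J
W(22): 22−9=13 → N
C(2): 2−9=-7≡19 → T
R(17): 17−9=8 → I
A(0): 0−9=-9≡17 → R
C(2): 2−9=-7≡19 → T
T(19): 19−9=10 → K
K(10): 10−9=1 → B
D(3): 3−9=-6≡20 → U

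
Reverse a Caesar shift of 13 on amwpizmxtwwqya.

a(0): 0−13=-13≡13 → n
m(12): 12−13=-1≡25 → z
w(22): 22−13=9 → j
p(15): 15−13=2 → c
i(8): 8−13=-5≡21 → v
z(25): 25−13=12 → m
m(12): 12−13=-1≡25 → z
x(23): 23−13=10 → k
t(19): 19−13=6 → g
w(22): 22−13=9 → j
w(22): 22−13=9 → j
q(16): 16−13=3 → d
y(24): 24−13=11 → l
a(0): 0−13=-13≡13 → n

nzjcvmzkgjjdln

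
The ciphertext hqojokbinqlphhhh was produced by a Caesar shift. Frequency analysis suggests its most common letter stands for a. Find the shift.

The most frequent ciphertext letter is h (appears 5 times).
h is position 7; a is position 0.
Shift = 7.

7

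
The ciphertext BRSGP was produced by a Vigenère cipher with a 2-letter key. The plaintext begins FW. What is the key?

Subtract each crib letter from the matching ciphertext letter (mod 26):
B(1)−F(5)=-4≡22 → W
R(17)−W(22)=-5≡21 → V

WV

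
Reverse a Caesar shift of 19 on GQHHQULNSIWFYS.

G(6): 6−19=-13≡13 → N
Q(16): 16−19=-3≡23 → X
H(7): 7−19=-12≡14 → O
H(7): 7−19=-12≡14 → O
Q(16): 16−19=-3≡23 → X
U(20): 20−19=1 → B
L(11): 11−19=-8≡18 → S
N(13): 13−19=-6≡20 → U
S(18): 18−19=-1≡25 → Z
I(8): 8−19=-11≡15 → P
W(22): 22−19=3 → D
F(5): 5−19=-14≡12 → M
Y(24): 24−19=5 → F
S(18): 18−19=-1≡25 → Z

NXOOXBSUZPDMFZ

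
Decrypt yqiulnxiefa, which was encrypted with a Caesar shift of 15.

y(24): 24−15=9 → j
q(16): 16−15=1 → b
i(8): 8−15=-7≡19 → t
u(20): 20−15=5 → f
l(11): 11−15=-4≡22 → w
n(13): 13−15=-2≡24 → y
x(23): 23−15=8 → i
i(8): 8−15=-7≡19 → t
e(4): 4−15=-11≡15 → p
f(5): 5−15=-10≡16 → q
a(0): 0−15=-15≡11 → l

jbtfwyitpql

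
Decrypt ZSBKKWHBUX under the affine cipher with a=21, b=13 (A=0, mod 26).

The inverse of 21 mod 26 is 5, since 21·5=105≡1. Apply D(y)=5·(y−13) mod 26:
Z(25): 5·(25−13)=60≡8 → I
S(18): 5·(18−13)=25 → Z
B(1): 5·(1−13)=-60≡18 → S
K(10): 5·(10−13)=-15≡11 → L
K(10): 5·(10−13)=-15≡11 → L
W(22): 5·(22−13)=45≡19 → T
H(7): 5·(7−13)=-30≡22 → W
B(1): 5·(1−13)=-60≡18 → S
U(20): 5·(20−13)=35≡9 → J
X(23): 5·(23−13)=50≡24 → Y

IZSLLTWSJY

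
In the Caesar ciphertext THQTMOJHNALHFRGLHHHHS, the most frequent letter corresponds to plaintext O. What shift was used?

19

The most frequent ciphertext letter is H (appears 7 times).
H is position 7; O is position 14.
Shift = -7≡19.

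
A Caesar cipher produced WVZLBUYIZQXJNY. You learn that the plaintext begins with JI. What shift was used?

13

From the crib: W(22)−J(9)=13, so the shift is 13.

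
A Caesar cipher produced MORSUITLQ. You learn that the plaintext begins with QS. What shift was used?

22

From the crib: M(12)−Q(16)=-4≡22, so the shift is 22.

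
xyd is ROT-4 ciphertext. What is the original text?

x(23): 23−4=19 → t
y(24): 24−4=20 → u
d(3): 3−4=-1≡25 → z

tuz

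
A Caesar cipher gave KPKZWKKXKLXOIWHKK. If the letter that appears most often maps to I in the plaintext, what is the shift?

The most frequent ciphertext letter is K (appears 7 times).
K is position 10; I is position 8.
Shift = 2.

2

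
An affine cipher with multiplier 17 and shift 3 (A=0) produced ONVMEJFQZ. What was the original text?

TWYZXIUNM

The inverse of 17 mod 26 is 23, since 17·23=391≡1. Apply D(y)=23·(y−3) mod 26:
O(14): 23·(14−3)=253≡19 → T
N(13): 23·(13−3)=230≡22 → W
V(21): 23·(21−3)=414≡24 → Y
M(12): 23·(12−3)=207≡25 → Z
E(4): 23·(4−3)=23 → X
J(9): 23·(9−3)=138≡8 → I
F(5): 23·(5−3)=46≡20 → U
Q(16): 23·(16−3)=299≡13 → N
Z(25): 23·(25−3)=506≡12 → M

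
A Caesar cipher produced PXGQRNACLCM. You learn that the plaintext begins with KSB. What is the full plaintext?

From the crib: P(15)−K(10)=5, so the shift is 5.
Subtract 5 from each ciphertext letter:
P(15): 15−5=10 → K
X(23): 23−5=18 → S
G(6): 6−5=1 → B
Q(16): 16−5=11 → L
R(17): 17−5=12 → M
N(13): 13−5=8 → I
A(0): 0−5=-5≡21 → V
C(2): 2−5=-3≡23 → X
L(11): 11−5=6 → G
C(2): 2−5=-3≡23 → X
M(12): 12−5=7 → H

KSBLMIVXGXH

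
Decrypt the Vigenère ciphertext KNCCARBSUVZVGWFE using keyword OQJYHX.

WXTETUNCLXSYSGWG

Repeat the key across the ciphertext: OQJYHXOQJYHXOQJY
K(10)−O(14): -4≡22 → W
N(13)−Q(16): -3≡23 → X
C(2)−J(9): -7≡19 → T
C(2)−Y(24): -22≡4 → E
A(0)−H(7): -7≡19 → T
R(17)−X(23): -6≡20 → U
B(1)−O(14): -13≡13 → N
S(18)−Q(16): 2 → C
U(20)−J(9): 11 → L
V(21)−Y(24): -3≡23 → X
Z(25)−H(7): 18 → S
V(21)−X(23): -2≡24 → Y
G(6)−O(14): -8≡18 → S
W(22)−Q(16): 6 → G
F(5)−J(9): -4≡22 → W
E(4)−Y(24): -20≡6 → G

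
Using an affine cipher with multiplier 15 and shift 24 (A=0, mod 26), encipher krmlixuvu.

stwhofmbm

k(10): 15·10+24=174≡18 → s
r(17): 15·17+24=279≡19 → t
m(12): 15·12+24=204≡22 → w
l(11): 15·11+24=189≡7 → h
i(8): 15·8+24=144≡14 → o
x(23): 15·23+24=369≡5 → f
u(20): 15·20+24=324≡12 → m
v(21): 15·21+24=339≡1 → b
u(20): 15·20+24=324≡12 → m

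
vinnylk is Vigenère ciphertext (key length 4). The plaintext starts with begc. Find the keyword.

uehl

Subtract each crib letter from the matching ciphertext letter (mod 26):
v(21)−b(1)=20 → u
i(8)−e(4)=4 → e
n(13)−g(6)=7 → h
n(13)−c(2)=11 → l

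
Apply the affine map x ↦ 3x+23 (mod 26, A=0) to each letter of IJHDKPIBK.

I(8): 3·8+23=47≡21 → V
J(9): 3·9+23=50≡24 → Y
H(7): 3·7+23=44≡18 → S
D(3): 3·3+23=32≡6 → G
K(10): 3·10+23=53≡1 → B
P(15): 3·15+23=68≡16 → Q
I(8): 3·8+23=47≡21 → V
B(1): 3·1+23=26≡0 → A
K(10): 3·10+23=53≡1 → B

VYSGBQVAB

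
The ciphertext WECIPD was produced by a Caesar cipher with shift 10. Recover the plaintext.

MUSYFT

W(22): 22−10=12 → M
E(4): 4−10=-6≡20 → U
C(2): 2−10=-8≡18 → S
I(8): 8−10=-2≡24 → Y
P(15): 15−10=5 → F
D(3): 3−10=-7≡19 → T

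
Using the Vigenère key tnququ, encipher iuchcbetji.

Repeat the key across the message: tnququtnqu
i(8)+t(19): 27≡1 → b
u(20)+n(13): 33≡7 → h
c(2)+q(16): 18 → s
h(7)+u(20): 27≡1 → b
c(2)+q(16): 18 → s
b(1)+u(20): 21 → v
e(4)+t(19): 23 → x
t(19)+n(13): 32≡6 → g
j(9)+q(16): 25 → z
i(8)+u(20): 28≡2 → c

bhsbsvxgzc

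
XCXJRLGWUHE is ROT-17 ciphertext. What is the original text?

GLGSAUPFDQN

X(23): 23−17=6 → G
C(2): 2−17=-15≡11 → L
X(23): 23−17=6 → G
J(9): 9−17=-8≡18 → S
R(17): 17−17=0 → A
L(11): 11−17=-6≡20 → U
G(6): 6−17=-11≡15 → P
W(22): 22−17=5 → F
U(20): 20−17=3 → D
H(7): 7−17=-10≡16 → Q
E(4): 4−17=-13≡13 → N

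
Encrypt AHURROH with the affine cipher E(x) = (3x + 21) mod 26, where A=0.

VQDUULQ

A(0): 3·0+21=21 → V
H(7): 3·7+21=42≡16 → Q
U(20): 3·20+21=81≡3 → D
R(17): 3·17+21=72≡20 → U
R(17): 3·17+21=72≡20 → U
O(14): 3·14+21=63≡11 → L
H(7): 3·7+21=42≡16 → Q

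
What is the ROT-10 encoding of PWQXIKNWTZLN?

P(15): 15+10=25 → Z
W(22): 22+10=32≡6 → G
Q(16): 16+10=26≡0 → A
X(23): 23+10=33≡7 → H
I(8): 8+10=18 → S
K(10): 10+10=20 → U
N(13): 13+10=23 → X
W(22): 22+10=32≡6 → G
T(19): 19+10=29≡3 → D
Z(25): 25+10=35≡9 → J
L(11): 11+10=21 → V
N(13): 13+10=23 → X

ZGAHSUXGDJVX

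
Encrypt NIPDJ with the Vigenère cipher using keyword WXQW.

JFFZF

Repeat the key across the message: WXQWW
N(13)+W(22): 35≡9 → J
I(8)+X(23): 31≡5 → F
P(15)+Q(16): 31≡5 → F
D(3)+W(22): 25 → Z
J(9)+W(22): 31≡5 → F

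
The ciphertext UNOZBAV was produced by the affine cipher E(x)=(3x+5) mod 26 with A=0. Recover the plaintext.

FUDYQHO

The inverse of 3 mod 26 is 9, since 3·9=27≡1. Apply D(y)=9·(y−5) mod 26:
U(20): 9·(20−5)=135≡5 → F
N(13): 9·(13−5)=72≡20 → U
O(14): 9·(14−5)=81≡3 → D
Z(25): 9·(25−5)=180≡24 → Y
B(1): 9·(1−5)=-36≡16 → Q
A(0): 9·(0−5)=-45≡7 → H
V(21): 9·(21−5)=144≡14 → O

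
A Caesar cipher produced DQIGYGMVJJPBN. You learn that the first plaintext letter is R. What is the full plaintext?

REWUMUAJXXDPB

From the crib: D(3)−R(17)=-14≡12, so the shift is 12.
Subtract 12 from each ciphertext letter:
D(3): 3−12=-9≡17 → R
Q(16): 16−12=4 → E
I(8): 8−12=-4≡22 → W
G(6): 6−12=-6≡20 → U
Y(24): 24−12=12 → M
G(6): 6−12=-6≡20 → U
M(12): 12−12=0 → A
V(21): 21−12=9 → J
J(9): 9−12=-3≡23 → X
J(9): 9−12=-3≡23 → X
P(15): 15−12=3 → D
B(1): 1−12=-11≡15 → P
N(13): 13−12=1 → B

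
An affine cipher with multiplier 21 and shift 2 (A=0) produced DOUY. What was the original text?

The inverse of 21 mod 26 is 5, since 21·5=105≡1. Apply D(y)=5·(y−2) mod 26:
D(3): 5·(3−2)=5 → F
O(14): 5·(14−2)=60≡8 → I
U(20): 5·(20−2)=90≡12 → M
Y(24): 5·(24−2)=110≡6 → G

FIMG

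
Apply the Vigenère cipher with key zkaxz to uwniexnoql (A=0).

Repeat the key across the message: zkaxzzkaxz
u(20)+z(25): 45≡19 → t
w(22)+k(10): 32≡6 → g
n(13)+a(0): 13 → n
i(8)+x(23): 31≡5 → f
e(4)+z(25): 29≡3 → d
x(23)+z(25): 48≡22 → w
n(13)+k(10): 23 → x
o(14)+a(0): 14 → o
q(16)+x(23): 39≡13 → n
l(11)+z(25): 36≡10 → k

tgnfdwxonk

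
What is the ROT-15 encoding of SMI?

S(18): 18+15=33≡7 → H
M(12): 12+15=27≡1 → B
I(8): 8+15=23 → X

HBX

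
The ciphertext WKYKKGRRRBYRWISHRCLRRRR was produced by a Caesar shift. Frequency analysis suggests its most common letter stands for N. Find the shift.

4

The most frequent ciphertext letter is R (appears 9 times).
R is position 17; N is position 13.
Shift = 4.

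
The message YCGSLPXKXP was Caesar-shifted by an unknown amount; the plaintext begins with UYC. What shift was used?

From the crib: Y(24)−U(20)=4, so the shift is 4.

4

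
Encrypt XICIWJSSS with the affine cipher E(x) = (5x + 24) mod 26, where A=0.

JMIMERKKK

X(23): 5·23+24=139≡9 → J
I(8): 5·8+24=64≡12 → M
C(2): 5·2+24=34≡8 → I
I(8): 5·8+24=64≡12 → M
W(22): 5·22+24=134≡4 → E
J(9): 5·9+24=69≡17 → R
S(18): 5·18+24=114≡10 → K
S(18): 5·18+24=114≡10 → K
S(18): 5·18+24=114≡10 → K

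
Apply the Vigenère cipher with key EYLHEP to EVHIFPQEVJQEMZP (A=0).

Repeat the key across the message: EYLHEPEYLHEPEYL
E(4)+E(4): 8 → I
V(21)+Y(24): 45≡19 → T
H(7)+L(11): 18 → S
I(8)+H(7): 15 → P
F(5)+E(4): 9 → J
P(15)+P(15): 30≡4 → E
Q(16)+E(4): 20 → U
E(4)+Y(24): 28≡2 → C
V(21)+L(11): 32≡6 → G
J(9)+H(7): 16 → Q
Q(16)+E(4): 20 → U
E(4)+P(15): 19 → T
M(12)+E(4): 16 → Q
Z(25)+Y(24): 49≡23 → X
P(15)+L(11): 26≡0 → A

ITSPJEUCGQUTQXA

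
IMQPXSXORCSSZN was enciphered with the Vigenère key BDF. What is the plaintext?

Repeat the key across the ciphertext: BDFBDFBDFBDFBD
I(8)−B(1): 7 → H
M(12)−D(3): 9 → J
Q(16)−F(5): 11 → L
P(15)−B(1): 14 → O
X(23)−D(3): 20 → U
S(18)−F(5): 13 → N
X(23)−B(1): 22 → W
O(14)−D(3): 11 → L
R(17)−F(5): 12 → M
C(2)−B(1): 1 → B
S(18)−D(3): 15 → P
S(18)−F(5): 13 → N
Z(25)−B(1): 24 → Y
N(13)−D(3): 10 → K

HJLOUNWLMBPNYK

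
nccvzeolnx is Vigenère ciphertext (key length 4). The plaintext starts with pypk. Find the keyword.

Subtract each crib letter from the matching ciphertext letter (mod 26):
n(13)−p(15)=-2≡24 → y
c(2)−y(24)=-22≡4 → e
c(2)−p(15)=-13≡13 → n
v(21)−k(10)=11 → l

yenl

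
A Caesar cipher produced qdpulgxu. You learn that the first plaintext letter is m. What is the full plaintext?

mzlqhctq

From the crib: q(16)−m(12)=4, so the shift is 4.
Subtract 4 from each ciphertext letter:
q(16): 16−4=12 → m
d(3): 3−4=-1≡25 → z
p(15): 15−4=11 → l
u(20): 20−4=16 → q
l(11): 11−4=7 → h
g(6): 6−4=2 → c
x(23): 23−4=19 → t
u(20): 20−4=16 → q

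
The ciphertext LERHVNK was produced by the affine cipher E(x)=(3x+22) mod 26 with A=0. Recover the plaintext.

FUHVRXW

The inverse of 3 mod 26 is 9, since 3·9=27≡1. Apply D(y)=9·(y−22) mod 26:
L(11): 9·(11−22)=-99≡5 → F
E(4): 9·(4−22)=-162≡20 → U
R(17): 9·(17−22)=-45≡7 → H
H(7): 9·(7−22)=-135≡21 → V
V(21): 9·(21−22)=-9≡17 → R
N(13): 9·(13−22)=-81≡23 → X
K(10): 9·(10−22)=-108≡22 → W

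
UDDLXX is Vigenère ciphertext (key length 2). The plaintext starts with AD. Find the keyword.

Subtract each crib letter from the matching ciphertext letter (mod 26):
U(20)−A(0)=20 → U
D(3)−D(3)=0 → A

UA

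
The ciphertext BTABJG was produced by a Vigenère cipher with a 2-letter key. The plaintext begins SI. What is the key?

Subtract each crib letter from the matching ciphertext letter (mod 26):
B(1)−S(18)=-17≡9 → J
T(19)−I(8)=11 → L

JL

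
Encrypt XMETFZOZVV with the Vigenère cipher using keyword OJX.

LVBHOWCISJ

Repeat the key across the message: OJXOJXOJXO
X(23)+O(14): 37≡11 → L
M(12)+J(9): 21 → V
E(4)+X(23): 27≡1 → B
T(19)+O(14): 33≡7 → H
F(5)+J(9): 14 → O
Z(25)+X(23): 48≡22 → W
O(14)+O(14): 28≡2 → C
Z(25)+J(9): 34≡8 → I
V(21)+X(23): 44≡18 → S
V(21)+O(14): 35≡9 → J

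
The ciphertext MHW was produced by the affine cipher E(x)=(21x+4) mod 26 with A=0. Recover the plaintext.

OPM

The inverse of 21 mod 26 is 5, since 21·5=105≡1. Apply D(y)=5·(y−4) mod 26:
M(12): 5·(12−4)=40≡14 → O
H(7): 5·(7−4)=15 → P
W(22): 5·(22−4)=90≡12 → M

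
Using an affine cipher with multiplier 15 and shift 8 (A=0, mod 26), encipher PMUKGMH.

ZGWCUGJ

P(15): 15·15+8=233≡25 → Z
M(12): 15·12+8=188≡6 → G
U(20): 15·20+8=308≡22 → W
K(10): 15·10+8=158≡2 → C
G(6): 15·6+8=98≡20 → U
M(12): 15·12+8=188≡6 → G
H(7): 15·7+8=113≡9 → J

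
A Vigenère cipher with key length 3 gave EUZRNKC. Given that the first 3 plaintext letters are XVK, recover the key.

HZP

Subtract each crib letter from the matching ciphertext letter (mod 26):
E(4)−X(23)=-19≡7 → H
U(20)−V(21)=-1≡25 → Z
Z(25)−K(10)=15 → P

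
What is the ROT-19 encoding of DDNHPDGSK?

WWGAIWZLD

D(3): 3+19=22 → W
D(3): 3+19=22 → W
N(13): 13+19=32≡6 → G
H(7): 7+19=26≡0 → A
P(15): 15+19=34≡8 → I
D(3): 3+19=22 → W
G(6): 6+19=25 → Z
S(18): 18+19=37≡11 → L
K(10): 10+19=29≡3 → D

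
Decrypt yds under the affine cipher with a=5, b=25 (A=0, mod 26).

fgj

The inverse of 5 mod 26 is 21, since 5·21=105≡1. Apply D(y)=21·(y−25) mod 26:
y(24): 21·(24−25)=-21≡5 → f
d(3): 21·(3−25)=-462≡6 → g
s(18): 21·(18−25)=-147≡9 → j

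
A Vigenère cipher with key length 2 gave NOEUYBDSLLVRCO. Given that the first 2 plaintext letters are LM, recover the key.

CC

Subtract each crib letter from the matching ciphertext letter (mod 26):
N(13)−L(11)=2 → C
O(14)−M(12)=2 → C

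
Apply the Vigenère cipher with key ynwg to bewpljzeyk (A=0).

zrsvjwvkwx

Repeat the key across the message: ynwgynwgyn
b(1)+y(24): 25 → z
e(4)+n(13): 17 → r
w(22)+w(22): 44≡18 → s
p(15)+g(6): 21 → v
l(11)+y(24): 35≡9 → j
j(9)+n(13): 22 → w
z(25)+w(22): 47≡21 → v
e(4)+g(6): 10 → k
y(24)+y(24): 48≡22 → w
k(10)+n(13): 23 → x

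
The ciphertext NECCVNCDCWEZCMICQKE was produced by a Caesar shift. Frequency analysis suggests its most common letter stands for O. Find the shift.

14

The most frequent ciphertext letter is C (appears 6 times).
C is position 2; O is position 14.
Shift = -12≡14.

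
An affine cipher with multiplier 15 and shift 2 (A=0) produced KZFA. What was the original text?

EFVM

The inverse of 15 mod 26 is 7, since 15·7=105≡1. Apply D(y)=7·(y−2) mod 26:
K(10): 7·(10−2)=56≡4 → E
Z(25): 7·(25−2)=161≡5 → F
F(5): 7·(5−2)=21 → V
A(0): 7·(0−2)=-14≡12 → M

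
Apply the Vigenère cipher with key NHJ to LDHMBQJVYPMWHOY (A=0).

Repeat the key across the message: NHJNHJNHJNHJNHJ
L(11)+N(13): 24 → Y
D(3)+H(7): 10 → K
H(7)+J(9): 16 → Q
M(12)+N(13): 25 → Z
B(1)+H(7): 8 → I
Q(16)+J(9): 25 → Z
J(9)+N(13): 22 → W
V(21)+H(7): 28≡2 → C
Y(24)+J(9): 33≡7 → H
P(15)+N(13): 28≡2 → C
M(12)+H(7): 19 → T
W(22)+J(9): 31≡5 → F
H(7)+N(13): 20 → U
O(14)+H(7): 21 → V
Y(24)+J(9): 33≡7 → H

YKQZIZWCHCTFUVH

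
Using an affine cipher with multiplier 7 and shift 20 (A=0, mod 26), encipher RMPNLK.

JAVHTM

R(17): 7·17+20=139≡9 → J
M(12): 7·12+20=104≡0 → A
P(15): 7·15+20=125≡21 → V
N(13): 7·13+20=111≡7 → H
L(11): 7·11+20=97≡19 → T
K(10): 7·10+20=90≡12 → M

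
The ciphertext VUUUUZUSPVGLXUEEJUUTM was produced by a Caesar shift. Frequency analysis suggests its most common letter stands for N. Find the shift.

7

The most frequent ciphertext letter is U (appears 8 times).
U is position 20; N is position 13.
Shift = 7.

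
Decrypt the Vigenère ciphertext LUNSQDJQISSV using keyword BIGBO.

KMHRCCBKHERN

Repeat the key across the ciphertext: BIGBOBIGBOBI
L(11)−B(1): 10 → K
U(20)−I(8): 12 → M
N(13)−G(6): 7 → H
S(18)−B(1): 17 → R
Q(16)−O(14): 2 → C
D(3)−B(1): 2 → C
J(9)−I(8): 1 → B
Q(16)−G(6): 10 → K
I(8)−B(1): 7 → H
S(18)−O(14): 4 → E
S(18)−B(1): 17 → R
V(21)−I(8): 13 → N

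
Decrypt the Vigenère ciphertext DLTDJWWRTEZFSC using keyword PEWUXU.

OHXJMCHNXKCLDY

Repeat the key across the ciphertext: PEWUXUPEWUXUPE
D(3)−P(15): -12≡14 → O
L(11)−E(4): 7 → H
T(19)−W(22): -3≡23 → X
D(3)−U(20): -17≡9 → J
J(9)−X(23): -14≡12 → M
W(22)−U(20): 2 → C
W(22)−P(15): 7 → H
R(17)−E(4): 13 → N
T(19)−W(22): -3≡23 → X
E(4)−U(20): -16≡10 → K
Z(25)−X(23): 2 → C
F(5)−U(20): -15≡11 → L
S(18)−P(15): 3 → D
C(2)−E(4): -2≡24 → Y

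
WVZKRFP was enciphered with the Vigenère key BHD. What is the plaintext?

VOWJKCO

Repeat the key across the ciphertext: BHDBHDB
W(22)−B(1): 21 → V
V(21)−H(7): 14 → O
Z(25)−D(3): 22 → W
K(10)−B(1): 9 → J
R(17)−H(7): 10 → K
F(5)−D(3): 2 → C
P(15)−B(1): 14 → O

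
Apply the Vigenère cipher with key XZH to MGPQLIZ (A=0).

Repeat the key across the message: XZHXZHX
M(12)+X(23): 35≡9 → J
G(6)+Z(25): 31≡5 → F
P(15)+H(7): 22 → W
Q(16)+X(23): 39≡13 → N
L(11)+Z(25): 36≡10 → K
I(8)+H(7): 15 → P
Z(25)+X(23): 48≡22 → W

JFWNKPW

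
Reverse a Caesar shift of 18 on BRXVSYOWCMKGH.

B(1): 1−18=-17≡9 → J
R(17): 17−18=-1≡25 → Z
X(23): 23−18=5 → F
V(21): 21−18=3 → D
S(18): 18−18=0 → A
Y(24): 24−18=6 → G
O(14): 14−18=-4≡22 → W
W(22): 22−18=4 → E
C(2): 2−18=-16≡10 → K
M(12): 12−18=-6≡20 → U
K(10): 10−18=-8≡18 → S
G(6): 6−18=-12≡14 → O
H(7): 7−18=-11≡15 → P

JZFDAGWEKUSOP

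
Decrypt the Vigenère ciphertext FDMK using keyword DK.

Repeat the key across the ciphertext: DKDK
F(5)−D(3): 2 → C
D(3)−K(10): -7≡19 → T
M(12)−D(3): 9 → J
K(10)−K(10): 0 → A

CTJA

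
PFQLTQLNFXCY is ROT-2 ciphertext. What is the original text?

NDOJROJLDVAW

P(15): 15−2=13 → N
F(5): 5−2=3 → D
Q(16): 16−2=14 → O
L(11): 11−2=9 → J
T(19): 19−2=17 → R
Q(16): 16−2=14 → O
L(11): 11−2=9 → J
N(13): 13−2=11 → L
F(5): 5−2=3 → D
X(23): 23−2=21 → V
C(2): 2−2=0 → A
Y(24): 24−2=22 → W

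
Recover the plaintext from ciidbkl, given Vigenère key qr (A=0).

Repeat the key across the ciphertext: qrqrqrq
c(2)−q(16): -14≡12 → m
i(8)−r(17): -9≡17 → r
i(8)−q(16): -8≡18 → s
d(3)−r(17): -14≡12 → m
b(1)−q(16): -15≡11 → l
k(10)−r(17): -7≡19 → t
l(11)−q(16): -5≡21 → v

mrsmltv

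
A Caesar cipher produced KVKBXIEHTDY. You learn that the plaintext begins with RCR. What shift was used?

19

From the crib: K(10)−R(17)=-7≡19, so the shift is 19.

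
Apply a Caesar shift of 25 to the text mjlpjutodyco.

likoitsncxbn

m(12): 12+25=37≡11 → l
j(9): 9+25=34≡8 → i
l(11): 11+25=36≡10 → k
p(15): 15+25=40≡14 → o
j(9): 9+25=34≡8 → i
u(20): 20+25=45≡19 → t
t(19): 19+25=44≡18 → s
o(14): 14+25=39≡13 → n
d(3): 3+25=28≡2 → c
y(24): 24+25=49≡23 → x
c(2): 2+25=27≡1 → b
o(14): 14+25=39≡13 → n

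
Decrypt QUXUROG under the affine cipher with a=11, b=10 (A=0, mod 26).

The inverse of 11 mod 26 is 19, since 11·19=209≡1. Apply D(y)=19·(y−10) mod 26:
Q(16): 19·(16−10)=114≡10 → K
U(20): 19·(20−10)=190≡8 → I
X(23): 19·(23−10)=247≡13 → N
U(20): 19·(20−10)=190≡8 → I
R(17): 19·(17−10)=133≡3 → D
O(14): 19·(14−10)=76≡24 → Y
G(6): 19·(6−10)=-76≡2 → C

KINIDYC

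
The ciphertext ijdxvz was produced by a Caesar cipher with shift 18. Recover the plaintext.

i(8): 8−18=-10≡16 → q
j(9): 9−18=-9≡17 → r
d(3): 3−18=-15≡11 → l
x(23): 23−18=5 → f
v(21): 21−18=3 → d
z(25): 25−18=7 → h

qrlfdh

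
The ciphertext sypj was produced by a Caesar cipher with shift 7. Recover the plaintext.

lric

s(18): 18−7=11 → l
y(24): 24−7=17 → r
p(15): 15−7=8 → i
j(9): 9−7=2 → c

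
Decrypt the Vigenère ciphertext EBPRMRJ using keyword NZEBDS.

Repeat the key across the ciphertext: NZEBDSN
E(4)−N(13): -9≡17 → R
B(1)−Z(25): -24≡2 → C
P(15)−E(4): 11 → L
R(17)−B(1): 16 → Q
M(12)−D(3): 9 → J
R(17)−S(18): -1≡25 → Z
J(9)−N(13): -4≡22 → W

RCLQJZW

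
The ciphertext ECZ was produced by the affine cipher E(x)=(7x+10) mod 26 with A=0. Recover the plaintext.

The inverse of 7 mod 26 is 15, since 7·15=105≡1. Apply D(y)=15·(y−10) mod 26:
E(4): 15·(4−10)=-90≡14 → O
C(2): 15·(2−10)=-120≡10 → K
Z(25): 15·(25−10)=225≡17 → R

OKR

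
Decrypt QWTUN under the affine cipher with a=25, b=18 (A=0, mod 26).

The inverse of 25 mod 26 is 25, since 25·25=625≡1. Apply D(y)=25·(y−18) mod 26:
Q(16): 25·(16−18)=-50≡2 → C
W(22): 25·(22−18)=100≡22 → W
T(19): 25·(19−18)=25 → Z
U(20): 25·(20−18)=50≡24 → Y
N(13): 25·(13−18)=-125≡5 → F

CWZYF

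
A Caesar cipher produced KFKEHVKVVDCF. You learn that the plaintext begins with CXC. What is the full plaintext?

CXCWZNCNNVUX

From the crib: K(10)−C(2)=8, so the shift is 8.
Subtract 8 from each ciphertext letter:
K(10): 10−8=2 → C
F(5): 5−8=-3≡23 → X
K(10): 10−8=2 → C
E(4): 4−8=-4≡22 → W
H(7): 7−8=-1≡25 → Z
V(21): 21−8=13 → N
K(10): 10−8=2 → C
V(21): 21−8=13 → N
V(21): 21−8=13 → N
D(3): 3−8=-5≡21 → V
C(2): 2−8=-6≡20 → U
F(5): 5−8=-3≡23 → X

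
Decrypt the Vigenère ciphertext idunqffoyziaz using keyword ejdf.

Repeat the key across the ciphertext: ejdfejdfejdfe
i(8)−e(4): 4 → e
d(3)−j(9): -6≡20 → u
u(20)−d(3): 17 → r
n(13)−f(5): 8 → i
q(16)−e(4): 12 → m
f(5)−j(9): -4≡22 → w
f(5)−d(3): 2 → c
o(14)−f(5): 9 → j
y(24)−e(4): 20 → u
z(25)−j(9): 16 → q
i(8)−d(3): 5 → f
a(0)−f(5): -5≡21 → v
z(25)−e(4): 21 → v

eurimwcjuqfvv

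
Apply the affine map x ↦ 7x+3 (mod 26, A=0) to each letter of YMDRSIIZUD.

Y(24): 7·24+3=171≡15 → P
M(12): 7·12+3=87≡9 → J
D(3): 7·3+3=24 → Y
R(17): 7·17+3=122≡18 → S
S(18): 7·18+3=129≡25 → Z
I(8): 7·8+3=59≡7 → H
I(8): 7·8+3=59≡7 → H
Z(25): 7·25+3=178≡22 → W
U(20): 7·20+3=143≡13 → N
D(3): 7·3+3=24 → Y

PJYSZHHWNY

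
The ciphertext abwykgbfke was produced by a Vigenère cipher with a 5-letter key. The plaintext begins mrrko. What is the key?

Subtract each crib letter from the matching ciphertext letter (mod 26):
a(0)−m(12)=-12≡14 → o
b(1)−r(17)=-16≡10 → k
w(22)−r(17)=5 → f
y(24)−k(10)=14 → o
k(10)−o(14)=-4≡22 → w

okfow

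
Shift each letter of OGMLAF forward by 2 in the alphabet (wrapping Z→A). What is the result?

O(14): 14+2=16 → Q
G(6): 6+2=8 → I
M(12): 12+2=14 → O
L(11): 11+2=13 → N
A(0): 0+2=2 → C
F(5): 5+2=7 → H

QIONCH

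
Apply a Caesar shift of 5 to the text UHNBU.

U(20): 20+5=25 → Z
H(7): 7+5=12 → M
N(13): 13+5=18 → S
B(1): 1+5=6 → G
U(20): 20+5=25 → Z

ZMSGZ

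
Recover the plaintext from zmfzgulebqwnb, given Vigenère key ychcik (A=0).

bkyxykncuoodd

Repeat the key across the ciphertext: ychcikychciky
z(25)−y(24): 1 → b
m(12)−c(2): 10 → k
f(5)−h(7): -2≡24 → y
z(25)−c(2): 23 → x
g(6)−i(8): -2≡24 → y
u(20)−k(10): 10 → k
l(11)−y(24): -13≡13 → n
e(4)−c(2): 2 → c
b(1)−h(7): -6≡20 → u
q(16)−c(2): 14 → o
w(22)−i(8): 14 → o
n(13)−k(10): 3 → d
b(1)−y(24): -23≡3 → d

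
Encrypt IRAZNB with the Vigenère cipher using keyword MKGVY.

Repeat the key across the message: MKGVYM
I(8)+M(12): 20 → U
R(17)+K(10): 27≡1 → B
A(0)+G(6): 6 → G
Z(25)+V(21): 46≡20 → U
N(13)+Y(24): 37≡11 → L
B(1)+M(12): 13 → N

UBGULN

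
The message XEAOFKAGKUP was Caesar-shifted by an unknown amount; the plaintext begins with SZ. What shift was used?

5

From the crib: X(23)−S(18)=5, so the shift is 5.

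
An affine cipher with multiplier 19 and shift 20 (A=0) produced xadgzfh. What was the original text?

hovcdrn

The inverse of 19 mod 26 is 11, since 19·11=209≡1. Apply D(y)=11·(y−20) mod 26:
x(23): 11·(23−20)=33≡7 → h
a(0): 11·(0−20)=-220≡14 → o
d(3): 11·(3−20)=-187≡21 → v
g(6): 11·(6−20)=-154≡2 → c
z(25): 11·(25−20)=55≡3 → d
f(5): 11·(5−20)=-165≡17 → r
h(7): 11·(7−20)=-143≡13 → n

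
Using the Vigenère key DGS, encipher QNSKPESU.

TTKNVWVA

Repeat the key across the message: DGSDGSDG
Q(16)+D(3): 19 → T
N(13)+G(6): 19 → T
S(18)+S(18): 36≡10 → K
K(10)+D(3): 13 → N
P(15)+G(6): 21 → V
E(4)+S(18): 22 → W
S(18)+D(3): 21 → V
U(20)+G(6): 26≡0 → A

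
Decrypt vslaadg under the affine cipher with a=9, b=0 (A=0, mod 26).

The inverse of 9 mod 26 is 3, since 9·3=27≡1. Apply D(y)=3·(y−0) mod 26:
v(21): 3·(21−0)=63≡11 → l
s(18): 3·(18−0)=54≡2 → c
l(11): 3·(11−0)=33≡7 → h
a(0): 3·(0−0)=0 → a
a(0): 3·(0−0)=0 → a
d(3): 3·(3−0)=9 → j
g(6): 3·(6−0)=18 → s

lchaajs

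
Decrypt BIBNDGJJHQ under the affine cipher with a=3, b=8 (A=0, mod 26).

PAPTHIJJRU

The inverse of 3 mod 26 is 9, since 3·9=27≡1. Apply D(y)=9·(y−8) mod 26:
B(1): 9·(1−8)=-63≡15 → P
I(8): 9·(8−8)=0 → A
B(1): 9·(1−8)=-63≡15 → P
N(13): 9·(13−8)=45≡19 → T
D(3): 9·(3−8)=-45≡7 → H
G(6): 9·(6−8)=-18≡8 → I
J(9): 9·(9−8)=9 → J
J(9): 9·(9−8)=9 → J
H(7): 9·(7−8)=-9≡17 → R
Q(16): 9·(16−8)=72≡20 → U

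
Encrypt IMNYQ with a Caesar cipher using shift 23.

FJKVN

I(8): 8+23=31≡5 → F
M(12): 12+23=35≡9 → J
N(13): 13+23=36≡10 → K
Y(24): 24+23=47≡21 → V
Q(16): 16+23=39≡13 → N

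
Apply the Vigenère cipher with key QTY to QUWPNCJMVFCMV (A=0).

GNUFGAZFTVVKL

Repeat the key across the message: QTYQTYQTYQTYQ
Q(16)+Q(16): 32≡6 → G
U(20)+T(19): 39≡13 → N
W(22)+Y(24): 46≡20 → U
P(15)+Q(16): 31≡5 → F
N(13)+T(19): 32≡6 → G
C(2)+Y(24): 26≡0 → A
J(9)+Q(16): 25 → Z
M(12)+T(19): 31≡5 → F
V(21)+Y(24): 45≡19 → T
F(5)+Q(16): 21 → V
C(2)+T(19): 21 → V
M(12)+Y(24): 36≡10 → K
V(21)+Q(16): 37≡11 → L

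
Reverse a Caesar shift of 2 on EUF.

E(4): 4−2=2 → C
U(20): 20−2=18 → S
F(5): 5−2=3 → D

CSD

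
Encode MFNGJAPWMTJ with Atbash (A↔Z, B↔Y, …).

M(12) → N(13)
F(5) → U(20)
N(13) → M(12)
G(6) → T(19)
J(9) → Q(16)
A(0) → Z(25)
P(15) → K(10)
W(22) → D(3)
M(12) → N(13)
T(19) → G(6)
J(9) → Q(16)

NUMTQZKDNGQ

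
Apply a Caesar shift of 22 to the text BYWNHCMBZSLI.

XUSJDYIXVOHE

B(1): 1+22=23 → X
Y(24): 24+22=46≡20 → U
W(22): 22+22=44≡18 → S
N(13): 13+22=35≡9 → J
H(7): 7+22=29≡3 → D
C(2): 2+22=24 → Y
M(12): 12+22=34≡8 → I
B(1): 1+22=23 → X
Z(25): 25+22=47≡21 → V
S(18): 18+22=40≡14 → O
L(11): 11+22=33≡7 → H
I(8): 8+22=30≡4 → E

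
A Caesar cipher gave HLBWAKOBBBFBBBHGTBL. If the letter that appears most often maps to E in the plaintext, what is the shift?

23

The most frequent ciphertext letter is B (appears 8 times).
B is position 1; E is position 4.
Shift = -3≡23.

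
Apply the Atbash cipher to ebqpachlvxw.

e(4) → v(21)
b(1) → y(24)
q(16) → j(9)
p(15) → k(10)
a(0) → z(25)
c(2) → x(23)
h(7) → s(18)
l(11) → o(14)
v(21) → e(4)
x(23) → c(2)
w(22) → d(3)

vyjkzxsoecd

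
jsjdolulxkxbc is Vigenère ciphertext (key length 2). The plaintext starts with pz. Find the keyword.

Subtract each crib letter from the matching ciphertext letter (mod 26):
j(9)−p(15)=-6≡20 → u
s(18)−z(25)=-7≡19 → t

ut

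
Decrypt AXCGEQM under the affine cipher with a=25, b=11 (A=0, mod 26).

LOJFHVZ

The inverse of 25 mod 26 is 25, since 25·25=625≡1. Apply D(y)=25·(y−11) mod 26:
A(0): 25·(0−11)=-275≡11 → L
X(23): 25·(23−11)=300≡14 → O
C(2): 25·(2−11)=-225≡9 → J
G(6): 25·(6−11)=-125≡5 → F
E(4): 25·(4−11)=-175≡7 → H
Q(16): 25·(16−11)=125≡21 → V
M(12): 25·(12−11)=25 → Z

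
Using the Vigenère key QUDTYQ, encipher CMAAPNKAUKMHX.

SGDTNDAUXDKXN

Repeat the key across the message: QUDTYQQUDTYQQ
C(2)+Q(16): 18 → S
M(12)+U(20): 32≡6 → G
A(0)+D(3): 3 → D
A(0)+T(19): 19 → T
P(15)+Y(24): 39≡13 → N
N(13)+Q(16): 29≡3 → D
K(10)+Q(16): 26≡0 → A
A(0)+U(20): 20 → U
U(20)+D(3): 23 → X
K(10)+T(19): 29≡3 → D
M(12)+Y(24): 36≡10 → K
H(7)+Q(16): 23 → X
X(23)+Q(16): 39≡13 → N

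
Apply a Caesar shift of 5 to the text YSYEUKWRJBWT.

DXDJZPBWOGBY

Y(24): 24+5=29≡3 → D
S(18): 18+5=23 → X
Y(24): 24+5=29≡3 → D
E(4): 4+5=9 → J
U(20): 20+5=25 → Z
K(10): 10+5=15 → P
W(22): 22+5=27≡1 → B
R(17): 17+5=22 → W
J(9): 9+5=14 → O
B(1): 1+5=6 → G
W(22): 22+5=27≡1 → B
T(19): 19+5=24 → Y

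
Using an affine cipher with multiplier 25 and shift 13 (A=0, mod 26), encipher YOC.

PZL

Y(24): 25·24+13=613≡15 → P
O(14): 25·14+13=363≡25 → Z
C(2): 25·2+13=63≡11 → L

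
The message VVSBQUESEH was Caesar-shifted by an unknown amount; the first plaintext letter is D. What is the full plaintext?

DDAJYCMAMP

From the crib: V(21)−D(3)=18, so the shift is 18.
Subtract 18 from each ciphertext letter:
V(21): 21−18=3 → D
V(21): 21−18=3 → D
S(18): 18−18=0 → A
B(1): 1−18=-17≡9 → J
Q(16): 16−18=-2≡24 → Y
U(20): 20−18=2 → C
E(4): 4−18=-14≡12 → M
S(18): 18−18=0 → A
E(4): 4−18=-14≡12 → M
H(7): 7−18=-11≡15 → P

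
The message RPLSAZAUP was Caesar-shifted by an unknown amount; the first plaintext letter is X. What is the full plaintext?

XVRYGFGAV

From the crib: R(17)−X(23)=-6≡20, so the shift is 20.
Subtract 20 from each ciphertext letter:
R(17): 17−20=-3≡23 → X
P(15): 15−20=-5≡21 → V
L(11): 11−20=-9≡17 → R
S(18): 18−20=-2≡24 → Y
A(0): 0−20=-20≡6 → G
Z(25): 25−20=5 → F
A(0): 0−20=-20≡6 → G
U(20): 20−20=0 → A
P(15): 15−20=-5≡21 → V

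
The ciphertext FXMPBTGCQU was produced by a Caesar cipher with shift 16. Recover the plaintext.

PHWZLDQMAE

F(5): 5−16=-11≡15 → P
X(23): 23−16=7 → H
M(12): 12−16=-4≡22 → W
P(15): 15−16=-1≡25 → Z
B(1): 1−16=-15≡11 → L
T(19): 19−16=3 → D
G(6): 6−16=-10≡16 → Q
C(2): 2−16=-14≡12 → M
Q(16): 16−16=0 → A
U(20): 20−16=4 → E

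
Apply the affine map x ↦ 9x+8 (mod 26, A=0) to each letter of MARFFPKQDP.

M(12): 9·12+8=116≡12 → M
A(0): 9·0+8=8 → I
R(17): 9·17+8=161≡5 → F
F(5): 9·5+8=53≡1 → B
F(5): 9·5+8=53≡1 → B
P(15): 9·15+8=143≡13 → N
K(10): 9·10+8=98≡20 → U
Q(16): 9·16+8=152≡22 → W
D(3): 9·3+8=35≡9 → J
P(15): 9·15+8=143≡13 → N

MIFBBNUWJN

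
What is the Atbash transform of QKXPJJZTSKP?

JPCKQQAGHPK

Q(16) → J(9)
K(10) → P(15)
X(23) → C(2)
P(15) → K(10)
J(9) → Q(16)
J(9) → Q(16)
Z(25) → A(0)
T(19) → G(6)
S(18) → H(7)
K(10) → P(15)
P(15) → K(10)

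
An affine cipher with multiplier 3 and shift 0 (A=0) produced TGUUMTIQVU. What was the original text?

PCYYEPUOHY

The inverse of 3 mod 26 is 9, since 3·9=27≡1. Apply D(y)=9·(y−0) mod 26:
T(19): 9·(19−0)=171≡15 → P
G(6): 9·(6−0)=54≡2 → C
U(20): 9·(20−0)=180≡24 → Y
U(20): 9·(20−0)=180≡24 → Y
M(12): 9·(12−0)=108≡4 → E
T(19): 9·(19−0)=171≡15 → P
I(8): 9·(8−0)=72≡20 → U
Q(16): 9·(16−0)=144≡14 → O
V(21): 9·(21−0)=189≡7 → H
U(20): 9·(20−0)=180≡24 → Y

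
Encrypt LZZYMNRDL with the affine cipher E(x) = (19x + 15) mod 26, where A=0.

QWWDJCAUQ

L(11): 19·11+15=224≡16 → Q
Z(25): 19·25+15=490≡22 → W
Z(25): 19·25+15=490≡22 → W
Y(24): 19·24+15=471≡3 → D
M(12): 19·12+15=243≡9 → J
N(13): 19·13+15=262≡2 → C
R(17): 19·17+15=338≡0 → A
D(3): 19·3+15=72≡20 → U
L(11): 19·11+15=224≡16 → Q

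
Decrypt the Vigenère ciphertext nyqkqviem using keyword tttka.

ufxaqcplc

Repeat the key across the ciphertext: tttkatttk
n(13)−t(19): -6≡20 → u
y(24)−t(19): 5 → f
q(16)−t(19): -3≡23 → x
k(10)−k(10): 0 → a
q(16)−a(0): 16 → q
v(21)−t(19): 2 → c
i(8)−t(19): -11≡15 → p
e(4)−t(19): -15≡11 → l
m(12)−k(10): 2 → c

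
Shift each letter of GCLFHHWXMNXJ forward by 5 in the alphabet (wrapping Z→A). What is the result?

LHQKMMBCRSCO

G(6): 6+5=11 → L
C(2): 2+5=7 → H
L(11): 11+5=16 → Q
F(5): 5+5=10 → K
H(7): 7+5=12 → M
H(7): 7+5=12 → M
W(22): 22+5=27≡1 → B
X(23): 23+5=28≡2 → C
M(12): 12+5=17 → R
N(13): 13+5=18 → S
X(23): 23+5=28≡2 → C
J(9): 9+5=14 → O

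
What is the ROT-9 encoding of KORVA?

K(10): 10+9=19 → T
O(14): 14+9=23 → X
R(17): 17+9=26≡0 → A
V(21): 21+9=30≡4 → E
A(0): 0+9=9 → J

TXAEJ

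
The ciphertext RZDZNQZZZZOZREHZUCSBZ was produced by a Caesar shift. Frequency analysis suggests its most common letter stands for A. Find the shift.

25

The most frequent ciphertext letter is Z (appears 9 times).
Z is position 25; A is position 0.
Shift = 25.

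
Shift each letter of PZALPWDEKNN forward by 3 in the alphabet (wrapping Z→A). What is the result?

P(15): 15+3=18 → S
Z(25): 25+3=28≡2 → C
A(0): 0+3=3 → D
L(11): 11+3=14 → O
P(15): 15+3=18 → S
W(22): 22+3=25 → Z
D(3): 3+3=6 → G
E(4): 4+3=7 → H
K(10): 10+3=13 → N
N(13): 13+3=16 → Q
N(13): 13+3=16 → Q

SCDOSZGHNQQ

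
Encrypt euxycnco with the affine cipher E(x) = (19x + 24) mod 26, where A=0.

wotmklke

e(4): 19·4+24=100≡22 → w
u(20): 19·20+24=404≡14 → o
x(23): 19·23+24=461≡19 → t
y(24): 19·24+24=480≡12 → m
c(2): 19·2+24=62≡10 → k
n(13): 19·13+24=271≡11 → l
c(2): 19·2+24=62≡10 → k
o(14): 19·14+24=290≡4 → e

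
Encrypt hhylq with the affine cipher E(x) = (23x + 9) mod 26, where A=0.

h(7): 23·7+9=170≡14 → o
h(7): 23·7+9=170≡14 → o
y(24): 23·24+9=561≡15 → p
l(11): 23·11+9=262≡2 → c
q(16): 23·16+9=377≡13 → n

oopcn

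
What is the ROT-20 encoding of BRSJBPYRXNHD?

VLMDVJSLRHBX

B(1): 1+20=21 → V
R(17): 17+20=37≡11 → L
S(18): 18+20=38≡12 → M
J(9): 9+20=29≡3 → D
B(1): 1+20=21 → V
P(15): 15+20=35≡9 → J
Y(24): 24+20=44≡18 → S
R(17): 17+20=37≡11 → L
X(23): 23+20=43≡17 → R
N(13): 13+20=33≡7 → H
H(7): 7+20=27≡1 → B
D(3): 3+20=23 → X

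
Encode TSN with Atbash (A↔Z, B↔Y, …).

GHM

T(19) → G(6)
S(18) → H(7)
N(13) → M(12)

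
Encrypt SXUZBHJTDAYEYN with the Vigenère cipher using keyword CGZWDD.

Repeat the key across the message: CGZWDDCGZWDDCG
S(18)+C(2): 20 → U
X(23)+G(6): 29≡3 → D
U(20)+Z(25): 45≡19 → T
Z(25)+W(22): 47≡21 → V
B(1)+D(3): 4 → E
H(7)+D(3): 10 → K
J(9)+C(2): 11 → L
T(19)+G(6): 25 → Z
D(3)+Z(25): 28≡2 → C
A(0)+W(22): 22 → W
Y(24)+D(3): 27≡1 → B
E(4)+D(3): 7 → H
Y(24)+C(2): 26≡0 → A
N(13)+G(6): 19 → T

UDTVEKLZCWBHAT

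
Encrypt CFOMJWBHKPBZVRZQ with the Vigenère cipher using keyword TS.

VXHECOUZDHUROJSI

Repeat the key across the message: TSTSTSTSTSTSTSTS
C(2)+T(19): 21 → V
F(5)+S(18): 23 → X
O(14)+T(19): 33≡7 → H
M(12)+S(18): 30≡4 → E
J(9)+T(19): 28≡2 → C
W(22)+S(18): 40≡14 → O
B(1)+T(19): 20 → U
H(7)+S(18): 25 → Z
K(10)+T(19): 29≡3 → D
P(15)+S(18): 33≡7 → H
B(1)+T(19): 20 → U
Z(25)+S(18): 43≡17 → R
V(21)+T(19): 40≡14 → O
R(17)+S(18): 35≡9 → J
Z(25)+T(19): 44≡18 → S
Q(16)+S(18): 34≡8 → I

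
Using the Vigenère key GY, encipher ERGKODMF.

Repeat the key across the message: GYGYGYGY
E(4)+G(6): 10 → K
R(17)+Y(24): 41≡15 → P
G(6)+G(6): 12 → M
K(10)+Y(24): 34≡8 → I
O(14)+G(6): 20 → U
D(3)+Y(24): 27≡1 → B
M(12)+G(6): 18 → S
F(5)+Y(24): 29≡3 → D

KPMIUBSD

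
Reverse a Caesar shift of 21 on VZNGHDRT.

V(21): 21−21=0 → A
Z(25): 25−21=4 → E
N(13): 13−21=-8≡18 → S
G(6): 6−21=-15≡11 → L
H(7): 7−21=-14≡12 → M
D(3): 3−21=-18≡8 → I
R(17): 17−21=-4≡22 → W
T(19): 19−21=-2≡24 → Y

AESLMIWY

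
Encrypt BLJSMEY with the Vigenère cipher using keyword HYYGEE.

IJHYQIF

Repeat the key across the message: HYYGEEH
B(1)+H(7): 8 → I
L(11)+Y(24): 35≡9 → J
J(9)+Y(24): 33≡7 → H
S(18)+G(6): 24 → Y
M(12)+E(4): 16 → Q
E(4)+E(4): 8 → I
Y(24)+H(7): 31≡5 → F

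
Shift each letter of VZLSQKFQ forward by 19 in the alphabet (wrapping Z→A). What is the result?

OSELJDYJ

V(21): 21+19=40≡14 → O
Z(25): 25+19=44≡18 → S
L(11): 11+19=30≡4 → E
S(18): 18+19=37≡11 → L
Q(16): 16+19=35≡9 → J
K(10): 10+19=29≡3 → D
F(5): 5+19=24 → Y
Q(16): 16+19=35≡9 → J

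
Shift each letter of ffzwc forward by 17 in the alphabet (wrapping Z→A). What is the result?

wwqnt

f(5): 5+17=22 → w
f(5): 5+17=22 → w
z(25): 25+17=42≡16 → q
w(22): 22+17=39≡13 → n
c(2): 2+17=19 → t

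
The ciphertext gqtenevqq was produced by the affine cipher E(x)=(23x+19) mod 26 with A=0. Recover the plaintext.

nbafcfibb

The inverse of 23 mod 26 is 17, since 23·17=391≡1. Apply D(y)=17·(y−19) mod 26:
g(6): 17·(6−19)=-221≡13 → n
q(16): 17·(16−19)=-51≡1 → b
t(19): 17·(19−19)=0 → a
e(4): 17·(4−19)=-255≡5 → f
n(13): 17·(13−19)=-102≡2 → c
e(4): 17·(4−19)=-255≡5 → f
v(21): 17·(21−19)=34≡8 → i
q(16): 17·(16−19)=-51≡1 → b
q(16): 17·(16−19)=-51≡1 → b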